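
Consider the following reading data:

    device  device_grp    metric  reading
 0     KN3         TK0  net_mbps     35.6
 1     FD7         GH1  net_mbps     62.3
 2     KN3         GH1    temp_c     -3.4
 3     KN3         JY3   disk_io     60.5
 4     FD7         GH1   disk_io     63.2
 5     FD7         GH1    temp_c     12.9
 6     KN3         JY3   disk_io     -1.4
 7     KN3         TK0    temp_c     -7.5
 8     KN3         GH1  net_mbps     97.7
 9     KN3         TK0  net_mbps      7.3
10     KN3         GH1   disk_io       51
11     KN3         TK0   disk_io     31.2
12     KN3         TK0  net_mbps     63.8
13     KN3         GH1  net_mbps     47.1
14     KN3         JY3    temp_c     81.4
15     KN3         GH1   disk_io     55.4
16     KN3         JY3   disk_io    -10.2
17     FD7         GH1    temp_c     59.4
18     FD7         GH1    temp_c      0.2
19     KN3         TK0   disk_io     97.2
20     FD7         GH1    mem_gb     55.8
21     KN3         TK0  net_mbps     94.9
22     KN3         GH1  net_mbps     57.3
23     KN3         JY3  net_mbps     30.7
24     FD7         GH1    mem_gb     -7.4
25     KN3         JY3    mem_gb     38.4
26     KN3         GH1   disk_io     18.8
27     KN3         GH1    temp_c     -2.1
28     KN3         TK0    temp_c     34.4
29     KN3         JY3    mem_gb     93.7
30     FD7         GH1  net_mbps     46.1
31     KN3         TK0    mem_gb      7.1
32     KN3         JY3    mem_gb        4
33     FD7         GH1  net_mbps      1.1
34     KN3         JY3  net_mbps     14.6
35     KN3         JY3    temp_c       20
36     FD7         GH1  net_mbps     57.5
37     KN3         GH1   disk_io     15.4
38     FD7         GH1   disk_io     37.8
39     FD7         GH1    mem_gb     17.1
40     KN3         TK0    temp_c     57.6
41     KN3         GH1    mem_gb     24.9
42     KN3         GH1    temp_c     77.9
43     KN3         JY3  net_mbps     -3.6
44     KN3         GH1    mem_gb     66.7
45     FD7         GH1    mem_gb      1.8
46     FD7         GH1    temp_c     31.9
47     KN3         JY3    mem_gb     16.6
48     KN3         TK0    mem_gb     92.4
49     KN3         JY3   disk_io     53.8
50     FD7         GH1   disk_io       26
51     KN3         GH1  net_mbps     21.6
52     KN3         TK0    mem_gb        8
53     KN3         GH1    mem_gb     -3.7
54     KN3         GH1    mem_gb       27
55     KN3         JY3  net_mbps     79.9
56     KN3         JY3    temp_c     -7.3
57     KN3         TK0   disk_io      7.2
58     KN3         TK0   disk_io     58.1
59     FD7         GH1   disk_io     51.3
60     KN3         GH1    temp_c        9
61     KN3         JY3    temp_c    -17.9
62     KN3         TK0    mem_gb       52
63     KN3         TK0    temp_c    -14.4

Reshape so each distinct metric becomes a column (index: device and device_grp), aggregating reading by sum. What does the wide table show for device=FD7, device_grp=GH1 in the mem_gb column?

Rows with device=FD7, device_grp=GH1 and metric=mem_gb: reading values are 55.8, -7.4, 17.1, 1.8.
55.8 + -7.4 + 17.1 + 1.8 = 67.3.

67.3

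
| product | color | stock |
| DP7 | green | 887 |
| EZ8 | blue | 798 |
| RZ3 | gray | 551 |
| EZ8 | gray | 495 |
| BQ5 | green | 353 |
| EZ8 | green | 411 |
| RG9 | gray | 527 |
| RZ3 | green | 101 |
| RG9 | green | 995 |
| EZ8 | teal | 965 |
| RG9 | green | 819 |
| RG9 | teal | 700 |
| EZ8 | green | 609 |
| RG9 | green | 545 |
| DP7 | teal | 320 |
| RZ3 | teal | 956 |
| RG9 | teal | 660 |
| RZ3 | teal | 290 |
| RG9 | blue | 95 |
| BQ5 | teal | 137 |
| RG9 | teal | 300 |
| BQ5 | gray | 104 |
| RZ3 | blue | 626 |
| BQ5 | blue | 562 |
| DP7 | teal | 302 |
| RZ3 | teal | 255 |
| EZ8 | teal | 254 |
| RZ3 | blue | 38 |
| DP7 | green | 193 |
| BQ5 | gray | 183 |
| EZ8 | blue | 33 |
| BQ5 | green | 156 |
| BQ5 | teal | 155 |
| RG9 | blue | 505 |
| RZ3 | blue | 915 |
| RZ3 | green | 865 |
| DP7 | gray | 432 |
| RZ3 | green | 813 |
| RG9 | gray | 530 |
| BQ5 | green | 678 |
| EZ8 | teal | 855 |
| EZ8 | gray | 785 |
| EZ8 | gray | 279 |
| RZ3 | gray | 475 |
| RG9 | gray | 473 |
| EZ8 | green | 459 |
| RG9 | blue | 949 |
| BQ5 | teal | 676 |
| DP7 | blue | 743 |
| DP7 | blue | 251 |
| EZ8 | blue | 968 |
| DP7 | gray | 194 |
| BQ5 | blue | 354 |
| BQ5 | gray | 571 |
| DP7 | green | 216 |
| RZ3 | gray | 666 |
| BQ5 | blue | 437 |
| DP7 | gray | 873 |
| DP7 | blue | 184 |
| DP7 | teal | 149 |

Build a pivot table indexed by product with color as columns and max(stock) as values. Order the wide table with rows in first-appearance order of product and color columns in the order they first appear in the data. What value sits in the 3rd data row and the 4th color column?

956

With rows in first-appearance order of product, row 3 is product=RZ3. color columns in first-appearance order: green, blue, gray, teal; column 4 is teal.
Long rows with product=RZ3, color=teal: max(956, 290, 255) = 956.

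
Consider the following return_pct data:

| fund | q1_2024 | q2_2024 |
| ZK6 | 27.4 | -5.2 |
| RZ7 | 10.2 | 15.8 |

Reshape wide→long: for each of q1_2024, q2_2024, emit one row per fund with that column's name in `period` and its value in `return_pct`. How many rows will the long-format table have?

4

2 fund values × 2 melted columns = 4 rows.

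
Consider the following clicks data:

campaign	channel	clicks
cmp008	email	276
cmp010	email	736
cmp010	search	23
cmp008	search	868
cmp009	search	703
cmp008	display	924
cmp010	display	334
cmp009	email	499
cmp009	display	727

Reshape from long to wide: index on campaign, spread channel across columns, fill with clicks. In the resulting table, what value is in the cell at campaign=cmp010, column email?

736

Wide layout: rows indexed by campaign, columns are the 3 distinct channel values (email, search, display).
Cell (campaign=cmp010, channel=email) draws from the long row where campaign=cmp010 and channel=email, which has clicks=736.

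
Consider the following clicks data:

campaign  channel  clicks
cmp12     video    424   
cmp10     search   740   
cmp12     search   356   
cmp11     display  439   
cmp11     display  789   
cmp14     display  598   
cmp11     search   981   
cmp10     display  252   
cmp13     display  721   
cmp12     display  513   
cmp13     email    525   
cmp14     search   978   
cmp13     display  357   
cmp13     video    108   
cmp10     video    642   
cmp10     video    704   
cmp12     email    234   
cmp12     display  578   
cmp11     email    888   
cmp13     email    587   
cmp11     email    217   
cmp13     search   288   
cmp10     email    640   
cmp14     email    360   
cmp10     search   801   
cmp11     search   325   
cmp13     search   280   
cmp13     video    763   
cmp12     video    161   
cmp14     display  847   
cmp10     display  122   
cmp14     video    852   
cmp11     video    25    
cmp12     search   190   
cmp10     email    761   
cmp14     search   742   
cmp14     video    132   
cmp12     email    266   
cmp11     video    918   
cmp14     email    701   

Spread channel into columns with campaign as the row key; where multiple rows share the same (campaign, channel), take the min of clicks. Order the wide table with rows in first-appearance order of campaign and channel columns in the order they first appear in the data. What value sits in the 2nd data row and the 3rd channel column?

With rows in first-appearance order of campaign, row 2 is campaign=cmp10. channel columns in first-appearance order: video, search, display, email; column 3 is display.
Long rows with campaign=cmp10, channel=display: min(252, 122) = 122.

122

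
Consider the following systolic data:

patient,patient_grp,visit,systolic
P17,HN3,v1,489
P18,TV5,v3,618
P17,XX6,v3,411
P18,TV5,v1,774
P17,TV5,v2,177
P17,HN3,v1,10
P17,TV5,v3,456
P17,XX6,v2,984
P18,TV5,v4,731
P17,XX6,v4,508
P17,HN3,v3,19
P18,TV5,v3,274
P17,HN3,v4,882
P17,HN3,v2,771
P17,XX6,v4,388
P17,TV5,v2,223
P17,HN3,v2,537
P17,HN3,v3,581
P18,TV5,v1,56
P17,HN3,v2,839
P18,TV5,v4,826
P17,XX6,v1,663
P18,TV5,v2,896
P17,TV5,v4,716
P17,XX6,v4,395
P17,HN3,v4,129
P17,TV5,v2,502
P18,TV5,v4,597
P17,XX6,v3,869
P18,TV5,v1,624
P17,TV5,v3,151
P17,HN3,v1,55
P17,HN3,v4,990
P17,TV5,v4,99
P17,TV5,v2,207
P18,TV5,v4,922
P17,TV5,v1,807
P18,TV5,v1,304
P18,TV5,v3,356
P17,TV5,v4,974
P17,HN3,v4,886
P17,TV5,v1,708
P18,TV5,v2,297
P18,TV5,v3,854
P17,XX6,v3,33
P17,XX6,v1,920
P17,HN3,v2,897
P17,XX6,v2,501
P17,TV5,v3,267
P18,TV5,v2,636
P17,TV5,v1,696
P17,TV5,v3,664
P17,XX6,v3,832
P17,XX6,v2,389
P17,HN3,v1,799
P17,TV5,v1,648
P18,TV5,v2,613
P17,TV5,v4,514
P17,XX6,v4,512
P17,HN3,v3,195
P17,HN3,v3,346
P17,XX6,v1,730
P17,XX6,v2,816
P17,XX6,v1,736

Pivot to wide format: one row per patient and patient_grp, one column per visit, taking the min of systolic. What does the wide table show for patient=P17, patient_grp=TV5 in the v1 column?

648

Rows with patient=P17, patient_grp=TV5 and visit=v1: systolic values are 807, 708, 696, 648.
min(807, 708, 696, 648) = 648.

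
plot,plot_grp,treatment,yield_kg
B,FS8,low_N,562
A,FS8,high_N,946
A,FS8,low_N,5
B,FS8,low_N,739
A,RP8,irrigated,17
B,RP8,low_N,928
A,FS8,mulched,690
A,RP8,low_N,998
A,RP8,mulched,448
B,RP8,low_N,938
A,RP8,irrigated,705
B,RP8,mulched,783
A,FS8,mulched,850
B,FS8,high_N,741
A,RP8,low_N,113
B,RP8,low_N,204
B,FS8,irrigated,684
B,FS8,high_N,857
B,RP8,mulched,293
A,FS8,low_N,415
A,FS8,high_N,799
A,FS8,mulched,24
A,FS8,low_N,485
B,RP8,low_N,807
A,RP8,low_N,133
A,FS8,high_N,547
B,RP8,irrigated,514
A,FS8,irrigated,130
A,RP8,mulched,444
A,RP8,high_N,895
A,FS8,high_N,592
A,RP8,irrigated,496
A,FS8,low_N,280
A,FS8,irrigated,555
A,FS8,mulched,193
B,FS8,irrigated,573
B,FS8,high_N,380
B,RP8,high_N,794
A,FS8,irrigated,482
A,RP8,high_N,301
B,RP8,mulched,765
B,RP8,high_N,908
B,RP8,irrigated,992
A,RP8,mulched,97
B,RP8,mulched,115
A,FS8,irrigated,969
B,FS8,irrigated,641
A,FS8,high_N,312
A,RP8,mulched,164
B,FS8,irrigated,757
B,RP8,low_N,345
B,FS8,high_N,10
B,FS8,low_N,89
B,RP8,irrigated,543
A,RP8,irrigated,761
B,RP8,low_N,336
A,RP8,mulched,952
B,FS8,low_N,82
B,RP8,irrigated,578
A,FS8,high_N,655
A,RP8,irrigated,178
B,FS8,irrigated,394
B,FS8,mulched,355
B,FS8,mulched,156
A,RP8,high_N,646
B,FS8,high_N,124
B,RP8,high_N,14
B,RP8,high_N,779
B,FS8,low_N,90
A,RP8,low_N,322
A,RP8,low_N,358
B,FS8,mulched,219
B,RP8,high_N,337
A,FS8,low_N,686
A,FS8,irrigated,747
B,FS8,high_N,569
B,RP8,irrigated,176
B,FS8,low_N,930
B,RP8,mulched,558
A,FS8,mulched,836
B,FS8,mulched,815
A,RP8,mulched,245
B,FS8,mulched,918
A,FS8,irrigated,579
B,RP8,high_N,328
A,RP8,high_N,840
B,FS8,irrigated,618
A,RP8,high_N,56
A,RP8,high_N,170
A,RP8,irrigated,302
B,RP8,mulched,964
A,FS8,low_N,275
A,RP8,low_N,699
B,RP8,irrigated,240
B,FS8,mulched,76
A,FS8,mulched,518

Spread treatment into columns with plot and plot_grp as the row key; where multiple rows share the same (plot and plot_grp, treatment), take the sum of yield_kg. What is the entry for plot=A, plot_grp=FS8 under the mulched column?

Rows with plot=A, plot_grp=FS8 and treatment=mulched: yield_kg values are 690, 850, 24, 193, 836, 518.
690 + 850 + 24 + 193 + 836 + 518 = 3111.

3111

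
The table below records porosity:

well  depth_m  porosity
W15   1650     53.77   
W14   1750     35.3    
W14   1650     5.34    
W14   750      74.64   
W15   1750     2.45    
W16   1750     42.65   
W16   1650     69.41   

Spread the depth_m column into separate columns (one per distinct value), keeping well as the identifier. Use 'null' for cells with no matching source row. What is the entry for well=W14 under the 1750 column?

The long row with well=W14, depth_m=1750 has porosity=35.3.

35.3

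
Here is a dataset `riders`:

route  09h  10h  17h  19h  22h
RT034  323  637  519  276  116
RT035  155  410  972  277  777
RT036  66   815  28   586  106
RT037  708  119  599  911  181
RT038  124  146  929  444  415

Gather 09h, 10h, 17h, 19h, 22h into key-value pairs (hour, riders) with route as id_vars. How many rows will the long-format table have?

25

5 route values × 5 melted columns = 25 rows.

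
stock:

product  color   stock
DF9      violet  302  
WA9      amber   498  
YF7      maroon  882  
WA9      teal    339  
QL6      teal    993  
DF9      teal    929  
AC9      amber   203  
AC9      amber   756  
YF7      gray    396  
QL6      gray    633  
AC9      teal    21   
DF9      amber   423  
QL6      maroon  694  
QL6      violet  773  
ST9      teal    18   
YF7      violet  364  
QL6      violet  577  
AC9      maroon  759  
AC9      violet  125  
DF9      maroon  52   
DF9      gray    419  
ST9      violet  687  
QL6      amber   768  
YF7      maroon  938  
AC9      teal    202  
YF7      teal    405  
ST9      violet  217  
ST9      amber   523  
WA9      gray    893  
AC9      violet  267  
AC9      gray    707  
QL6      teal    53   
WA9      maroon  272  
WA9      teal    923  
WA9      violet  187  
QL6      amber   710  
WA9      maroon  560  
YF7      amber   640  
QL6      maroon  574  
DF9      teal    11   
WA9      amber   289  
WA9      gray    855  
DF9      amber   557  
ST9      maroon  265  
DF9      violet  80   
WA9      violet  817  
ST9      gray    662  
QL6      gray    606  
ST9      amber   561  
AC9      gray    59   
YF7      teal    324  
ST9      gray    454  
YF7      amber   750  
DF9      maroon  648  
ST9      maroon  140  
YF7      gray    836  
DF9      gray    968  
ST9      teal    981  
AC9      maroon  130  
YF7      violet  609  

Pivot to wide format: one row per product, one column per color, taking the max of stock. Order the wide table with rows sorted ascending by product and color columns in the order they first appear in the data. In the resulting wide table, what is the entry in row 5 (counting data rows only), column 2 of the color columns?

With rows sorted ascending by product, row 5 is product=WA9. color columns in first-appearance order: violet, amber, maroon, teal, gray; column 2 is amber.
Long rows with product=WA9, color=amber: max(498, 289) = 498.

498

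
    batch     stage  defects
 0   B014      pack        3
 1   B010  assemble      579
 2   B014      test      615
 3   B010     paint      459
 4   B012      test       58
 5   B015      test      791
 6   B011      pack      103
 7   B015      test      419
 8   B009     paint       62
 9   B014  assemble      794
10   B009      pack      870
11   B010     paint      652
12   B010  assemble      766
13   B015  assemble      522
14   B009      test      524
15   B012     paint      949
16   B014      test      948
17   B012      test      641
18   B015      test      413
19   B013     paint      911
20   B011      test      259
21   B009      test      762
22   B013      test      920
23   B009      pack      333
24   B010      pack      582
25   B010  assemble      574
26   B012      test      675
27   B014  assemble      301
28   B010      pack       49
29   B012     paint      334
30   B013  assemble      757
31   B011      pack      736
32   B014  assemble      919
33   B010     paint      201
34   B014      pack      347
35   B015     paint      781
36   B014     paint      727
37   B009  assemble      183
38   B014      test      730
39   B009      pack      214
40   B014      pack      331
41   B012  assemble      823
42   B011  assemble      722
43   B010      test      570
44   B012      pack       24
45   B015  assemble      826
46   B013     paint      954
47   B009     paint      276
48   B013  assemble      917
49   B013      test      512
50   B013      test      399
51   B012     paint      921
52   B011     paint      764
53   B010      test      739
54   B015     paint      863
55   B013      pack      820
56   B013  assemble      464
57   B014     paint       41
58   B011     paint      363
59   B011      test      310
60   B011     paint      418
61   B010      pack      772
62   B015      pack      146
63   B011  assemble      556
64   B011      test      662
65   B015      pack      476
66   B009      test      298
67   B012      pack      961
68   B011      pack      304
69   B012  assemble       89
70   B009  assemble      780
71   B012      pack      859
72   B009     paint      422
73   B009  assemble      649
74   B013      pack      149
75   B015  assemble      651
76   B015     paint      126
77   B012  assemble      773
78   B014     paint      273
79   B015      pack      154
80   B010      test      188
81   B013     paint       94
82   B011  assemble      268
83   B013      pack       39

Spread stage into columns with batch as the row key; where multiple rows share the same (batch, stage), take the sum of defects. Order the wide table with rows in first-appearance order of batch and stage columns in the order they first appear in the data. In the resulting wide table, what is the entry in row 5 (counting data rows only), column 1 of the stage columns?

1143

With rows in first-appearance order of batch, row 5 is batch=B011. stage columns in first-appearance order: pack, assemble, test, paint; column 1 is pack.
Long rows with batch=B011, stage=pack: 103 + 736 + 304 = 1143.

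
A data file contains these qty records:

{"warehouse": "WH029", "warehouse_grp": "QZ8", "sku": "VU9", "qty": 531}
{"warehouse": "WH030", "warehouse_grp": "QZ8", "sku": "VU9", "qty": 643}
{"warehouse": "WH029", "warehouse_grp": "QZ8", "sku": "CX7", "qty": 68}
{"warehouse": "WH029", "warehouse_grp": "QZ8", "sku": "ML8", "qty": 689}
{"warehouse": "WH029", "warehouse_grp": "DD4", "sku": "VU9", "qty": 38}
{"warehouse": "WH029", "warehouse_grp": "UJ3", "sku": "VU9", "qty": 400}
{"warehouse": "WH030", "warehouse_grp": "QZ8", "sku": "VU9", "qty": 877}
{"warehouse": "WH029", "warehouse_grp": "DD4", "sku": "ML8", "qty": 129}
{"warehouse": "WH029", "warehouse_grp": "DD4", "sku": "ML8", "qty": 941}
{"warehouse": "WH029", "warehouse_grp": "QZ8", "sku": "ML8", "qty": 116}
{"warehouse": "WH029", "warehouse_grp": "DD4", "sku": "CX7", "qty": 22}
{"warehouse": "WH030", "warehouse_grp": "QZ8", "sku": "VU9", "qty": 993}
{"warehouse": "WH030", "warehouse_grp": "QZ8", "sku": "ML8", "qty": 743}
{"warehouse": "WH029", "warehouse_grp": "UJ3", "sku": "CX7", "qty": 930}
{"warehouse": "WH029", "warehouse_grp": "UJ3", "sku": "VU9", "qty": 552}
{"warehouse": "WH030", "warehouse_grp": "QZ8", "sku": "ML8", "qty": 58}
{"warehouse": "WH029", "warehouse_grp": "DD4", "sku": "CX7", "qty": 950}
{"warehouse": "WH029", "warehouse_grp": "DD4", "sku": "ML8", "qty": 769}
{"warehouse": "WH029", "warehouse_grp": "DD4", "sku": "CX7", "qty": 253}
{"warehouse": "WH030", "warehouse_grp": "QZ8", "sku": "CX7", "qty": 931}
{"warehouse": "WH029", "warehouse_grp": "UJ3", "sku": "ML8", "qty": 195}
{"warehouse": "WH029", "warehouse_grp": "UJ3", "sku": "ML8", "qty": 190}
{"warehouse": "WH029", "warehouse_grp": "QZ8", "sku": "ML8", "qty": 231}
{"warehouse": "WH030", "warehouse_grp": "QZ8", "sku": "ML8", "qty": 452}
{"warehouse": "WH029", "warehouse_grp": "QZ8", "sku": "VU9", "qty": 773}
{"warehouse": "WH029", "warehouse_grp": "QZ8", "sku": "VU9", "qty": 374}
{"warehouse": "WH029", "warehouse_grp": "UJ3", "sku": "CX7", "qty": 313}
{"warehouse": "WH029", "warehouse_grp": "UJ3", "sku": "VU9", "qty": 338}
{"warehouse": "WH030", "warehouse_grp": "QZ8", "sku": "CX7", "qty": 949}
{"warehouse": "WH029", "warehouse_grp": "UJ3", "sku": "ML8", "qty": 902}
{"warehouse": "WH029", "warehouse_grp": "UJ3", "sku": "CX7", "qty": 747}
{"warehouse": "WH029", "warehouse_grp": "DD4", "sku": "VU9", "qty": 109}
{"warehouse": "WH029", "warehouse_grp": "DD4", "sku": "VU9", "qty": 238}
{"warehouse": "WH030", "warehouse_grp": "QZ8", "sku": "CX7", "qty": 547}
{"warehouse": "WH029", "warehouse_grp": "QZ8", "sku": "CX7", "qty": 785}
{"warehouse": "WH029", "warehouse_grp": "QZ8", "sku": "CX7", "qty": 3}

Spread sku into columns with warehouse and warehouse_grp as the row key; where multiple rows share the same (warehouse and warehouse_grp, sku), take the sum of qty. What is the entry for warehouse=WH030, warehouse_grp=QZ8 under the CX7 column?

Rows with warehouse=WH030, warehouse_grp=QZ8 and sku=CX7: qty values are 931, 949, 547.
931 + 949 + 547 = 2427.

2427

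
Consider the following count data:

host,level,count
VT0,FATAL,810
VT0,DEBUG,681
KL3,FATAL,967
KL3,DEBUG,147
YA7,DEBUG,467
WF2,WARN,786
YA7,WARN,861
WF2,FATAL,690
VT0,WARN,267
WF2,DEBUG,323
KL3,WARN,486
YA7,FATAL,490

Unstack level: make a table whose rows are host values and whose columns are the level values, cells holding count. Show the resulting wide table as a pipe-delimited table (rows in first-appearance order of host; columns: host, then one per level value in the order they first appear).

| host | FATAL | DEBUG | WARN |
| VT0 | 810 | 681 | 267 |
| KL3 | 967 | 147 | 486 |
| YA7 | 490 | 467 | 861 |
| WF2 | 690 | 323 | 786 |

Columns: host plus the 3 distinct level values (FATAL, DEBUG, WARN).
For example, row VT0 column FATAL takes count=810 from the long row (VT0, FATAL).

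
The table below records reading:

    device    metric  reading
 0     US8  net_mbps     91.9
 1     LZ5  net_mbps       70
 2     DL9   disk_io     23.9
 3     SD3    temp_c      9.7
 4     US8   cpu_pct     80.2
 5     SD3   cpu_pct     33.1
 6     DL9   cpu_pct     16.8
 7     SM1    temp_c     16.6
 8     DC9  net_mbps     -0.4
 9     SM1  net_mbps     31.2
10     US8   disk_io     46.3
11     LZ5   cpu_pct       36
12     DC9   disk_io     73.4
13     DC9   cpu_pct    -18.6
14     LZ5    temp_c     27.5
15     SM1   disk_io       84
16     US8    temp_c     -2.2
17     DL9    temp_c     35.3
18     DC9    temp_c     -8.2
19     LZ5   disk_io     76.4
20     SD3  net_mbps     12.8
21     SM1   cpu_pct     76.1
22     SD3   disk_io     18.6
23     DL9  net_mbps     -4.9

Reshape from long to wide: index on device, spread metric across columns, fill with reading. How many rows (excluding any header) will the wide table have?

6 distinct device values → 6 rows.

6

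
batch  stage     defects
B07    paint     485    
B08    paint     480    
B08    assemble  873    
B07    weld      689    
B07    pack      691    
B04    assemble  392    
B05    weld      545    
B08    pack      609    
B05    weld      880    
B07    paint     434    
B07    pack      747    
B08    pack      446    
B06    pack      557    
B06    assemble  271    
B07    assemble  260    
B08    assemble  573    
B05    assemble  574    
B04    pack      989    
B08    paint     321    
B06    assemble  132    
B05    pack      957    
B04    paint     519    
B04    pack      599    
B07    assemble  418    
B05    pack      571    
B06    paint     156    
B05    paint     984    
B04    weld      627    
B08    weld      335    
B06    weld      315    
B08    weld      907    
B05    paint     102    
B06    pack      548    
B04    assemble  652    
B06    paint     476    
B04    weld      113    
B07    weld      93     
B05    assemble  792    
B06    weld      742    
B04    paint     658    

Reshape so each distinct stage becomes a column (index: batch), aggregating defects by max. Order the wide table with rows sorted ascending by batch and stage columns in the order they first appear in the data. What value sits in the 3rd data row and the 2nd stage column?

With rows sorted ascending by batch, row 3 is batch=B06. stage columns in first-appearance order: paint, assemble, weld, pack; column 2 is assemble.
Long rows with batch=B06, stage=assemble: max(271, 132) = 271.

271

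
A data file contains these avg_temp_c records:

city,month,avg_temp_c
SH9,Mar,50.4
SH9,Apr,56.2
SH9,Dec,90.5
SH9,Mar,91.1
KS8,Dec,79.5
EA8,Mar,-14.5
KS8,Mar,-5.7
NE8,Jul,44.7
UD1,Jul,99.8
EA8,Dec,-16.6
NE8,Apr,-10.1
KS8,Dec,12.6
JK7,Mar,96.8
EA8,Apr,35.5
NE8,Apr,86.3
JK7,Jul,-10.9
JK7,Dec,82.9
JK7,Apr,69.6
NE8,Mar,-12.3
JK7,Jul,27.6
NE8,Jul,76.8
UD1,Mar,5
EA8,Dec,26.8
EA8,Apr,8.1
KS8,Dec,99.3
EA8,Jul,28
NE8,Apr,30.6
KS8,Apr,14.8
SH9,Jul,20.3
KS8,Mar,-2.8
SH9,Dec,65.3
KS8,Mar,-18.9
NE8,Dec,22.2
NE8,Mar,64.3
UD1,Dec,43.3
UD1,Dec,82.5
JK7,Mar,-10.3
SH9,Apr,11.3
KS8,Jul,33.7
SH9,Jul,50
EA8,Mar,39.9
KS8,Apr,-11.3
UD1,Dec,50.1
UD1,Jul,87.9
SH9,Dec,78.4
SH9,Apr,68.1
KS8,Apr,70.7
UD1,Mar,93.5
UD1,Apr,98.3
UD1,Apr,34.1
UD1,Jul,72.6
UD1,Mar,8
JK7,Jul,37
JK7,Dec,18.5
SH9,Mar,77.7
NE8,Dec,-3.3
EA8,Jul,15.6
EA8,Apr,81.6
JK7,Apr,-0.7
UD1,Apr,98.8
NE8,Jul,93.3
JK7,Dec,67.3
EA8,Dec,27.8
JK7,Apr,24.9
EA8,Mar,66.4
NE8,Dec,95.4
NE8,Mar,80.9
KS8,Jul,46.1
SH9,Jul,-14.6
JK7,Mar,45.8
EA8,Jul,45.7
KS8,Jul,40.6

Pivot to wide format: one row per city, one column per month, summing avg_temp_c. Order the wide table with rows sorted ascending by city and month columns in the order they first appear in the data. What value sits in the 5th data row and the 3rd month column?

234.2

With rows sorted ascending by city, row 5 is city=SH9. month columns in first-appearance order: Mar, Apr, Dec, Jul; column 3 is Dec.
Long rows with city=SH9, month=Dec: 90.5 + 65.3 + 78.4 = 234.2.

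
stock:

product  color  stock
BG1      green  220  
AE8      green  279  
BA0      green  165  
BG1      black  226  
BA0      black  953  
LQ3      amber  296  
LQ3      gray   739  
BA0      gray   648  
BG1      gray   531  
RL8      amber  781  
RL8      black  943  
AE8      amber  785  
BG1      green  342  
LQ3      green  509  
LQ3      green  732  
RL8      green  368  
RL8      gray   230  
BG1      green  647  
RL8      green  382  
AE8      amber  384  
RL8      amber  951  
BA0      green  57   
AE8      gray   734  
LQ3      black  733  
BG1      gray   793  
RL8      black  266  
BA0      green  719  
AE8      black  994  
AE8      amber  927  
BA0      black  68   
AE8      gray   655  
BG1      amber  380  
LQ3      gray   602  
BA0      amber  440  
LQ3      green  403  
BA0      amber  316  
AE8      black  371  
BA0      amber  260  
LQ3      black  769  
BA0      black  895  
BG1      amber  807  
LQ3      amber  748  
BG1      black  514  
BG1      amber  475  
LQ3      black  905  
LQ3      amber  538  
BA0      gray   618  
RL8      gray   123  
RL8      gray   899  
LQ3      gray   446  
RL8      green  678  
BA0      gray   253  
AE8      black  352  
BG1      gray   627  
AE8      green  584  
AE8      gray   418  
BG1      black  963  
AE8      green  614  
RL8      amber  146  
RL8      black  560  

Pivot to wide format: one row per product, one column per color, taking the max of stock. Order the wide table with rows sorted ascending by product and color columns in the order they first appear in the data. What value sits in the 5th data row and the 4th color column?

With rows sorted ascending by product, row 5 is product=RL8. color columns in first-appearance order: green, black, amber, gray; column 4 is gray.
Long rows with product=RL8, color=gray: max(230, 123, 899) = 899.

899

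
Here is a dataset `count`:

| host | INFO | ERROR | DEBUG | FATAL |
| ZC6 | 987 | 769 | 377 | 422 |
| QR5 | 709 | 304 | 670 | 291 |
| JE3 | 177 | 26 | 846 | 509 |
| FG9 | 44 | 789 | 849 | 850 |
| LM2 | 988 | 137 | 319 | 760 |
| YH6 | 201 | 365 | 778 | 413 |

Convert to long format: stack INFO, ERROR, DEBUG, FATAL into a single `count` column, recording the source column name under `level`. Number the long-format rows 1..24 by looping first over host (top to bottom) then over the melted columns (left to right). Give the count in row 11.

846

24 rows total (6 × 4). Row 11: index ⌊(11-1)/4⌋ = 2 into host → JE3; (11-1) mod 4 = 2 into the melted columns → DEBUG.
So row 11 is (JE3, DEBUG, 846); count = 846.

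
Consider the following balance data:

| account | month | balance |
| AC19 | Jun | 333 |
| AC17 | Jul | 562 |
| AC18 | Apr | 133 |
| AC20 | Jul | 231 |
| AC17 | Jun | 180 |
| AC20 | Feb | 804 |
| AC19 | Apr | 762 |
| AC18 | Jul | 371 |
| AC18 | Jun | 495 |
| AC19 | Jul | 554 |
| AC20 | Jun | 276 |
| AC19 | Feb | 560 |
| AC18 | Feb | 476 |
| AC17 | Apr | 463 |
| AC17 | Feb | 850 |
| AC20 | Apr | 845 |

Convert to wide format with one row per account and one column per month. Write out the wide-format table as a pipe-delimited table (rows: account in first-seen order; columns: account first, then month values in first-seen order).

| account | Jun | Jul | Apr | Feb |
| AC19 | 333 | 554 | 762 | 560 |
| AC17 | 180 | 562 | 463 | 850 |
| AC18 | 495 | 371 | 133 | 476 |
| AC20 | 276 | 231 | 845 | 804 |

Columns: account plus the 4 distinct month values (Jun, Jul, Apr, Feb).
For example, row AC19 column Jun takes balance=333 from the long row (AC19, Jun).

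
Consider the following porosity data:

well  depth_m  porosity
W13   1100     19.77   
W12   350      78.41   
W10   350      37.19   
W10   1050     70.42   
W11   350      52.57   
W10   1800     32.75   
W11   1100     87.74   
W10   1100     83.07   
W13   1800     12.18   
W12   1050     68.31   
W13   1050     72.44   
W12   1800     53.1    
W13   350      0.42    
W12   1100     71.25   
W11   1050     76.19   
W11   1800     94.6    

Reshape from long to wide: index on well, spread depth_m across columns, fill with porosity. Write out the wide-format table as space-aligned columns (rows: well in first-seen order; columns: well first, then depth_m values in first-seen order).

well  1100   350    1050   1800 
W13   19.77  0.42   72.44  12.18
W12   71.25  78.41  68.31  53.1 
W10   83.07  37.19  70.42  32.75
W11   87.74  52.57  76.19  94.6 

Columns: well plus the 4 distinct depth_m values (1100, 350, 1050, 1800).
For example, row W13 column 1100 takes porosity=19.77 from the long row (W13, 1100).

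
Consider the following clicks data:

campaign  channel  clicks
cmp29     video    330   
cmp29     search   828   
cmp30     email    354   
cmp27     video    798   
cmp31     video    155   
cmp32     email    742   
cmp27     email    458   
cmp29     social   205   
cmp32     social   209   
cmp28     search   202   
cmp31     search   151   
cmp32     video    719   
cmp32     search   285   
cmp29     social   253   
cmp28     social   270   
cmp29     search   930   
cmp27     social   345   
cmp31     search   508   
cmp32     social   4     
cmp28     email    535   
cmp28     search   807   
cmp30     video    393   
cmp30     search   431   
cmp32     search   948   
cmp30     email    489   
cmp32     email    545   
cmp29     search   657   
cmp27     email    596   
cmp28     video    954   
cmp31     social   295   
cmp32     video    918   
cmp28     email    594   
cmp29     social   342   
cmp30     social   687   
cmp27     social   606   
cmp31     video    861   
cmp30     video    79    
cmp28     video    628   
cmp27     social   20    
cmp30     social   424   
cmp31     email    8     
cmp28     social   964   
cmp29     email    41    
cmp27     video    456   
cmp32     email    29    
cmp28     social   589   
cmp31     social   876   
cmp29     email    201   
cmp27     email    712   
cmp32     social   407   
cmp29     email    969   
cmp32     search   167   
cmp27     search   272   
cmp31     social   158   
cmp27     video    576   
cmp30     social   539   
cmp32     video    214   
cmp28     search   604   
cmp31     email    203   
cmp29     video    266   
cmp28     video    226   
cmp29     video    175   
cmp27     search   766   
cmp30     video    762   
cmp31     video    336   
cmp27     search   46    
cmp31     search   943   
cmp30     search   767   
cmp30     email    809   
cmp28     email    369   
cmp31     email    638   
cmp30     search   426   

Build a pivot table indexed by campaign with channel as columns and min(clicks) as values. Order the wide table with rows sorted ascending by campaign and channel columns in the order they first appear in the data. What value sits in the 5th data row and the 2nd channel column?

With rows sorted ascending by campaign, row 5 is campaign=cmp31. channel columns in first-appearance order: video, search, email, social; column 2 is search.
Long rows with campaign=cmp31, channel=search: min(151, 508, 943) = 151.

151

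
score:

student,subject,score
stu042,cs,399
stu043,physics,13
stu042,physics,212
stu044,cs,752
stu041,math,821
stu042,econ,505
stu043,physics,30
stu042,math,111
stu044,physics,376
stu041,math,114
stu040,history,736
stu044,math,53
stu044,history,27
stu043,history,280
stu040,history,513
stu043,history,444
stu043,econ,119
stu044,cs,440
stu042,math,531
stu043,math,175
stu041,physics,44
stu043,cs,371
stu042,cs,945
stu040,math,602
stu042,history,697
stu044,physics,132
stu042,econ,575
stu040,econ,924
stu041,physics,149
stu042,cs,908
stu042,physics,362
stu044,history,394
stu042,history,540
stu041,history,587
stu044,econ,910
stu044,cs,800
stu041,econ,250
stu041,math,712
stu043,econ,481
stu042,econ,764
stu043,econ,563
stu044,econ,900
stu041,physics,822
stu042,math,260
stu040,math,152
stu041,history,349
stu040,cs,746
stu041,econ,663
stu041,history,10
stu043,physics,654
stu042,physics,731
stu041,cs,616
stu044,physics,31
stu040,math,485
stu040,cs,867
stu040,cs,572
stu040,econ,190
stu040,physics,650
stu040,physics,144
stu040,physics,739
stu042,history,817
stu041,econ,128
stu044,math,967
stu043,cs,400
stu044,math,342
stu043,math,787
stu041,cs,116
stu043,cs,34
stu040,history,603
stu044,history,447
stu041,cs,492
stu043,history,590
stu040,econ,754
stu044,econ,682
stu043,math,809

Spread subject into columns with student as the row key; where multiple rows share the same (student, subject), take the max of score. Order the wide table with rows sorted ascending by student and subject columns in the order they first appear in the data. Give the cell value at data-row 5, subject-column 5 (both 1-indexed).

With rows sorted ascending by student, row 5 is student=stu044. subject columns in first-appearance order: cs, physics, math, econ, history; column 5 is history.
Long rows with student=stu044, subject=history: max(27, 394, 447) = 447.

447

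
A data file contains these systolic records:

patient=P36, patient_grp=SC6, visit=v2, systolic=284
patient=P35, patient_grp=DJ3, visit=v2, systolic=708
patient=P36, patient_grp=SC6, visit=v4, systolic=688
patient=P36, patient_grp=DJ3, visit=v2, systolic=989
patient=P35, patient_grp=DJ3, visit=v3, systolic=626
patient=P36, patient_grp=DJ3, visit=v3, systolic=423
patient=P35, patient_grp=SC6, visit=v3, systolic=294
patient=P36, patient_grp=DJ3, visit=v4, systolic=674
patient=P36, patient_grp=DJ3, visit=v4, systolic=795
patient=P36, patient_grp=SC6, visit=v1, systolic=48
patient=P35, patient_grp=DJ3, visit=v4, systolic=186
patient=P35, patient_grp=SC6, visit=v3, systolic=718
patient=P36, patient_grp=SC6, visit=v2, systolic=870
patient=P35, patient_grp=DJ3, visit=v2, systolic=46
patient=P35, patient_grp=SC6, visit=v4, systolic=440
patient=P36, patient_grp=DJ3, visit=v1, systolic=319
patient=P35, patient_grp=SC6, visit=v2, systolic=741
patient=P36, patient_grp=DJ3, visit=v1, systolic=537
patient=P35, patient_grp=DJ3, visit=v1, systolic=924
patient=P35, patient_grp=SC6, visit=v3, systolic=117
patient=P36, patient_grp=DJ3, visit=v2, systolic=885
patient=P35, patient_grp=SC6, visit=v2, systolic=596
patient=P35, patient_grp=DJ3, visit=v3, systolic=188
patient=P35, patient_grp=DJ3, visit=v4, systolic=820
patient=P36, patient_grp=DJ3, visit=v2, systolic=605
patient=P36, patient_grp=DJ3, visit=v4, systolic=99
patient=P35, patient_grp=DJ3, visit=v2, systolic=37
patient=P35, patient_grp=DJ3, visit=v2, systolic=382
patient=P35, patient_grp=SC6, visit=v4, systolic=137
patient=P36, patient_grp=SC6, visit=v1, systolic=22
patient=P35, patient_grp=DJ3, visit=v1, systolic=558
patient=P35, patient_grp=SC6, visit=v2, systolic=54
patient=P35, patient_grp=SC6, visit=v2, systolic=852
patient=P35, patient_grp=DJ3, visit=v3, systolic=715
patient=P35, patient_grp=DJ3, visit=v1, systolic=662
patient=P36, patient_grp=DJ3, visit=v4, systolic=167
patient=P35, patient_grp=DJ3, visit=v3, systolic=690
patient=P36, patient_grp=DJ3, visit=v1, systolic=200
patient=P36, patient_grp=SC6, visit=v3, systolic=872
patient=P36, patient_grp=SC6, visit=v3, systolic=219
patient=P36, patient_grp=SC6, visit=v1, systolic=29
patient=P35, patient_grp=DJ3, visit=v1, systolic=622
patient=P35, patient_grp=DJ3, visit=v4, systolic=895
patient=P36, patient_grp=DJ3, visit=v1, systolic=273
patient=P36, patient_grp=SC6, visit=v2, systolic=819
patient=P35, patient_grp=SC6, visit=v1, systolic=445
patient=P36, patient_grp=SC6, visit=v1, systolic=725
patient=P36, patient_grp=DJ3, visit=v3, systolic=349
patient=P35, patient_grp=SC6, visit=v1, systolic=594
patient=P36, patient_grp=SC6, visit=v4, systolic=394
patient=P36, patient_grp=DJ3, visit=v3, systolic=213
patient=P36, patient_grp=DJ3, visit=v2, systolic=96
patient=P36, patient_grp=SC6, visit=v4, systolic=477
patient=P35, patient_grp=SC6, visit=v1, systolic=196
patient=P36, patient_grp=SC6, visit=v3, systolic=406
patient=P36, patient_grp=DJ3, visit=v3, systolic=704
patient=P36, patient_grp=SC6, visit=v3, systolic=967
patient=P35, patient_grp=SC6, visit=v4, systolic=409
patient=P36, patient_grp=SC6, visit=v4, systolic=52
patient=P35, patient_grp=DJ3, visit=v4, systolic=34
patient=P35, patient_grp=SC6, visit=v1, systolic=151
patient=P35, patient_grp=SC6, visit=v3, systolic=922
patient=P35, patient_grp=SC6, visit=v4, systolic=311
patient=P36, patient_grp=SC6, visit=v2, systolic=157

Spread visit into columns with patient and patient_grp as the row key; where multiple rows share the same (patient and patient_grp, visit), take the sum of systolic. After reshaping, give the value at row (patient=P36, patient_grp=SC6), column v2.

2130

Rows with patient=P36, patient_grp=SC6 and visit=v2: systolic values are 284, 870, 819, 157.
284 + 870 + 819 + 157 = 2130.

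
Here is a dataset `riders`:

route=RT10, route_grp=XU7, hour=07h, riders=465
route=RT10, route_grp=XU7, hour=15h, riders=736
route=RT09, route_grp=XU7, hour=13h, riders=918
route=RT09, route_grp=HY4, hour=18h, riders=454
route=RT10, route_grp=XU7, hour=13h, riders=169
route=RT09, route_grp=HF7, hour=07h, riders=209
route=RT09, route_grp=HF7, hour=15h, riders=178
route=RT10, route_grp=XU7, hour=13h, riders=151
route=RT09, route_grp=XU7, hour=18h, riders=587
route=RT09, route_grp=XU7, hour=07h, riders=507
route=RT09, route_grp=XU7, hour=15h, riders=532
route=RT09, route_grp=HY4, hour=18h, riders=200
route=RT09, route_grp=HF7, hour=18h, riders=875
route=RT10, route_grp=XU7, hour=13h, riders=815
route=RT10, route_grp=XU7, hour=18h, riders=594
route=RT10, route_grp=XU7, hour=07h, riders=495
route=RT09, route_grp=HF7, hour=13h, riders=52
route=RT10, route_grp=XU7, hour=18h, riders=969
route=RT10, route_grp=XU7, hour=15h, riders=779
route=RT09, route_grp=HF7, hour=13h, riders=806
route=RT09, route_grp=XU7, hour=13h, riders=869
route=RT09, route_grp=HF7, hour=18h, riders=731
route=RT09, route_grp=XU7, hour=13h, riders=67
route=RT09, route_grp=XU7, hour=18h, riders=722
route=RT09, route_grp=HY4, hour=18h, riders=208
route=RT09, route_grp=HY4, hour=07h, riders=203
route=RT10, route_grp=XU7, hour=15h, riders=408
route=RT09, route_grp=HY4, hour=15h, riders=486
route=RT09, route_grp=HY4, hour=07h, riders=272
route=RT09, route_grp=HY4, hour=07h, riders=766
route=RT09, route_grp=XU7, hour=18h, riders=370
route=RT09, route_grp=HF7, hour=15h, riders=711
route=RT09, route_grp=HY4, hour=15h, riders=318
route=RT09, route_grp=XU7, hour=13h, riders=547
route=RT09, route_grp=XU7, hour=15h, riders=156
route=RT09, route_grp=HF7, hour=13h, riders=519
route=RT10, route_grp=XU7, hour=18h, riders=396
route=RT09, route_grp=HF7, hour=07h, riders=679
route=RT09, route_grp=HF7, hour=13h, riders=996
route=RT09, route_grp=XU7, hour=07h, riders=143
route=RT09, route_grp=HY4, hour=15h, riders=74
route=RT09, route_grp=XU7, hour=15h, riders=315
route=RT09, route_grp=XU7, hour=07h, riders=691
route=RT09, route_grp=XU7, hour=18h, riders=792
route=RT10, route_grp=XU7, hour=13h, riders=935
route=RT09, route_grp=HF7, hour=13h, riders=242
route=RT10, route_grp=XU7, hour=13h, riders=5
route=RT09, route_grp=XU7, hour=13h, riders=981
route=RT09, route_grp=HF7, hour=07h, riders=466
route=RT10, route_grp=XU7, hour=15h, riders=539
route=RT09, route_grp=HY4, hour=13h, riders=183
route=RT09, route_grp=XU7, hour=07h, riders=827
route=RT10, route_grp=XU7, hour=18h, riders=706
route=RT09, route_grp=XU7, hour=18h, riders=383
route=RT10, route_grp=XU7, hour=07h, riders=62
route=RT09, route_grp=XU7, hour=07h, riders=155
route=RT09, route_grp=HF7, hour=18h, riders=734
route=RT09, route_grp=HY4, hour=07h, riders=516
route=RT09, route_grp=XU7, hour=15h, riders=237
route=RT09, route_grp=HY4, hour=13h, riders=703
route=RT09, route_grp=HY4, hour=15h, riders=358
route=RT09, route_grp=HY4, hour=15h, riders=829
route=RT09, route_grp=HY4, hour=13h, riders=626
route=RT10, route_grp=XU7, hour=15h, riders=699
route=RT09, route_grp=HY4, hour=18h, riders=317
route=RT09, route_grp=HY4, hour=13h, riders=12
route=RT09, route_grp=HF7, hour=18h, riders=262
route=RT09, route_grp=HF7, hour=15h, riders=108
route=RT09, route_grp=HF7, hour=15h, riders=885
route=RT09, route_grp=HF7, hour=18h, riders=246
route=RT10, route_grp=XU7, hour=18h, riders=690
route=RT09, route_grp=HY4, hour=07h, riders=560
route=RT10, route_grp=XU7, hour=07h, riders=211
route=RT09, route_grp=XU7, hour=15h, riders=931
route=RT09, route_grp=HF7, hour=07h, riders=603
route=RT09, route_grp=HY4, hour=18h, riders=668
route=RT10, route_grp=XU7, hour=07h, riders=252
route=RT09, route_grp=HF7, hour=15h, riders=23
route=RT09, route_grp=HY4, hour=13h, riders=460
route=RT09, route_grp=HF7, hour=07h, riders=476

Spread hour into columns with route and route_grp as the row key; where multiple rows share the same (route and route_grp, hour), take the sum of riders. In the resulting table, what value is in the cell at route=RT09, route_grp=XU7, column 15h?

2171

Rows with route=RT09, route_grp=XU7 and hour=15h: riders values are 532, 156, 315, 237, 931.
532 + 156 + 315 + 237 + 931 = 2171.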